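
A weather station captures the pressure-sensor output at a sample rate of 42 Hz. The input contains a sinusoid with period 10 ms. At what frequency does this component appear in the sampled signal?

T = 10 ms → f = 1/T = 100 Hz.
100 Hz mod fs = 16 Hz.
16 Hz ≤ fs/2 = 21 Hz, appears at 16 Hz.

16 Hz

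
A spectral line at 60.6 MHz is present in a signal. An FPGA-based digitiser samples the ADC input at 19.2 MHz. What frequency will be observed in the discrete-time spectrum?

3 MHz

60.6 MHz mod fs = 3 MHz.
3 MHz ≤ fs/2 = 9.6 MHz, appears at 3 MHz.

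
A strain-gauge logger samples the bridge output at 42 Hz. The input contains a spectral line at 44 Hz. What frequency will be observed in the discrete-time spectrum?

44 Hz mod fs = 2 Hz.
2 Hz ≤ fs/2 = 21 Hz, appears at 2 Hz.

2 Hz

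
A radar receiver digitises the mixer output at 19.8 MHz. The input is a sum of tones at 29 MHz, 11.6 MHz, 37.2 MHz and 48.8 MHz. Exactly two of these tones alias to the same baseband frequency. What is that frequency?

9.2 MHz

fs/2 = 9.9 MHz.
29 MHz mod fs = 9.2 MHz.
9.2 MHz ≤ fs/2 = 9.9 MHz, appears at 9.2 MHz.
11.6 MHz > fs/2 = 9.9 MHz, folds to fs − 11.6 MHz = 8.2 MHz.
37.2 MHz mod fs = 17.4 MHz.
17.4 MHz > fs/2 = 9.9 MHz, folds to fs − 17.4 MHz = 2.4 MHz.
48.8 MHz mod fs = 9.2 MHz.
9.2 MHz ≤ fs/2 = 9.9 MHz, appears at 9.2 MHz.
29 MHz and 48.8 MHz both map to 9.2 MHz.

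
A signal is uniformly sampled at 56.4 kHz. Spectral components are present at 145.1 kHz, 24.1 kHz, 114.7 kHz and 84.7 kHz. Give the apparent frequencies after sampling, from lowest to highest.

fs/2 = 28.2 kHz.
145.1 kHz mod fs = 32.3 kHz.
32.3 kHz > fs/2 = 28.2 kHz, folds to fs − 32.3 kHz = 24.1 kHz.
24.1 kHz ≤ fs/2 = 28.2 kHz, passes unchanged.
114.7 kHz mod fs = 1.9 kHz.
1.9 kHz ≤ fs/2 = 28.2 kHz, appears at 1.9 kHz.
84.7 kHz mod fs = 28.3 kHz.
28.3 kHz > fs/2 = 28.2 kHz, folds to fs − 28.3 kHz = 28.1 kHz.
Distinct values: {1.9 kHz, 24.1 kHz, 28.1 kHz}.

1.9 kHz, 24.1 kHz, 28.1 kHz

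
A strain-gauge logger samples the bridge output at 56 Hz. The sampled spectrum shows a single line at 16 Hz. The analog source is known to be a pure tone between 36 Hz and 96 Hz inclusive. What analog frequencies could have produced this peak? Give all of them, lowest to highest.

Frequencies that alias to 16 Hz are k·fs ± 16 Hz for integer k ≥ 0.
k=0: 16 Hz.
k=1: 40 Hz, 72 Hz.
k=2: 96 Hz, 128 Hz.
k=3: 152 Hz, 184 Hz.
Within [36 Hz, 96 Hz]: 40 Hz, 72 Hz, 96 Hz.

40 Hz, 72 Hz, 96 Hz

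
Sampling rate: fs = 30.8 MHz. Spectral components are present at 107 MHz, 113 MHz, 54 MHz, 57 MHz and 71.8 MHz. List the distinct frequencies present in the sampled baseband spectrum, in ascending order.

fs/2 = 15.4 MHz.
107 MHz mod fs = 14.6 MHz.
14.6 MHz ≤ fs/2 = 15.4 MHz, appears at 14.6 MHz.
113 MHz mod fs = 20.6 MHz.
20.6 MHz > fs/2 = 15.4 MHz, folds to fs − 20.6 MHz = 10.2 MHz.
54 MHz mod fs = 23.2 MHz.
23.2 MHz > fs/2 = 15.4 MHz, folds to fs − 23.2 MHz = 7.6 MHz.
57 MHz mod fs = 26.2 MHz.
26.2 MHz > fs/2 = 15.4 MHz, folds to fs − 26.2 MHz = 4.6 MHz.
71.8 MHz mod fs = 10.2 MHz.
10.2 MHz ≤ fs/2 = 15.4 MHz, appears at 10.2 MHz.
Distinct values: {4.6 MHz, 7.6 MHz, 10.2 MHz, 14.6 MHz}.

4.6 MHz, 7.6 MHz, 10.2 MHz, 14.6 MHz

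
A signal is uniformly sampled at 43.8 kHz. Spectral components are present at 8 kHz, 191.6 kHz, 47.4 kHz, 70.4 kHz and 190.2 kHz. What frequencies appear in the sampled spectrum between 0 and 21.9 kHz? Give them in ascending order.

fs/2 = 21.9 kHz.
8 kHz ≤ fs/2 = 21.9 kHz, passes unchanged.
191.6 kHz mod fs = 16.4 kHz.
16.4 kHz ≤ fs/2 = 21.9 kHz, appears at 16.4 kHz.
47.4 kHz mod fs = 3.6 kHz.
3.6 kHz ≤ fs/2 = 21.9 kHz, appears at 3.6 kHz.
70.4 kHz mod fs = 26.6 kHz.
26.6 kHz > fs/2 = 21.9 kHz, folds to fs − 26.6 kHz = 17.2 kHz.
190.2 kHz mod fs = 15 kHz.
15 kHz ≤ fs/2 = 21.9 kHz, appears at 15 kHz.
Distinct values: {3.6 kHz, 8 kHz, 15 kHz, 16.4 kHz, 17.2 kHz}.

3.6 kHz, 8 kHz, 15 kHz, 16.4 kHz, 17.2 kHz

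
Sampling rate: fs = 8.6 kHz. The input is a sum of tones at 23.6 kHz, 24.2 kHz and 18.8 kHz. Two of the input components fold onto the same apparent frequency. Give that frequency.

1.6 kHz

fs/2 = 4.3 kHz.
23.6 kHz mod fs = 6.4 kHz.
6.4 kHz > fs/2 = 4.3 kHz, folds to fs − 6.4 kHz = 2.2 kHz.
24.2 kHz mod fs = 7 kHz.
7 kHz > fs/2 = 4.3 kHz, folds to fs − 7 kHz = 1.6 kHz.
18.8 kHz mod fs = 1.6 kHz.
1.6 kHz ≤ fs/2 = 4.3 kHz, appears at 1.6 kHz.
18.8 kHz and 24.2 kHz both map to 1.6 kHz.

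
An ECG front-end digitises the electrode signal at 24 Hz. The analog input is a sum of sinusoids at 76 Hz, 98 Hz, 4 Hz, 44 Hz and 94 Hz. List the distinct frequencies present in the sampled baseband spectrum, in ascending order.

2 Hz, 4 Hz

fs/2 = 12 Hz.
76 Hz mod fs = 4 Hz.
4 Hz ≤ fs/2 = 12 Hz, appears at 4 Hz.
98 Hz mod fs = 2 Hz.
2 Hz ≤ fs/2 = 12 Hz, appears at 2 Hz.
4 Hz ≤ fs/2 = 12 Hz, passes unchanged.
44 Hz mod fs = 20 Hz.
20 Hz > fs/2 = 12 Hz, folds to fs − 20 Hz = 4 Hz.
94 Hz mod fs = 22 Hz.
22 Hz > fs/2 = 12 Hz, folds to fs − 22 Hz = 2 Hz.
Distinct values: {2 Hz, 4 Hz}.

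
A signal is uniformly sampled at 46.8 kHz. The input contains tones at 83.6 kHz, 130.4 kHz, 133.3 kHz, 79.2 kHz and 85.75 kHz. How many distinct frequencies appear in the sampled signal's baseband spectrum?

fs/2 = 23.4 kHz.
83.6 kHz mod fs = 36.8 kHz.
36.8 kHz > fs/2 = 23.4 kHz, folds to fs − 36.8 kHz = 10 kHz.
130.4 kHz mod fs = 36.8 kHz.
36.8 kHz > fs/2 = 23.4 kHz, folds to fs − 36.8 kHz = 10 kHz.
133.3 kHz mod fs = 39.7 kHz.
39.7 kHz > fs/2 = 23.4 kHz, folds to fs − 39.7 kHz = 7.1 kHz.
79.2 kHz mod fs = 32.4 kHz.
32.4 kHz > fs/2 = 23.4 kHz, folds to fs − 32.4 kHz = 14.4 kHz.
85.75 kHz mod fs = 38.95 kHz.
38.95 kHz > fs/2 = 23.4 kHz, folds to fs − 38.95 kHz = 7.85 kHz.
Distinct values: {7.1 kHz, 7.85 kHz, 10 kHz, 14.4 kHz} → 4.

4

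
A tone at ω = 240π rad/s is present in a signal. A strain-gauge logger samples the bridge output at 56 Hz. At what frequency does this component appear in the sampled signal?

ω = 240π rad/s → f = ω/(2π) = 120 Hz.
120 Hz mod fs = 8 Hz.
8 Hz ≤ fs/2 = 28 Hz, appears at 8 Hz.

8 Hz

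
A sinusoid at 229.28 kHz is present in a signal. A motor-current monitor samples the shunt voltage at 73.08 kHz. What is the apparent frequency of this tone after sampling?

10.04 kHz

229.28 kHz mod fs = 10.04 kHz.
10.04 kHz ≤ fs/2 = 36.54 kHz, appears at 10.04 kHz.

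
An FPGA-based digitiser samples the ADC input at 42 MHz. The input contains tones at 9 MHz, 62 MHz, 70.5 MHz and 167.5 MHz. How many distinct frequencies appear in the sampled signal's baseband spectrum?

4

fs/2 = 21 MHz.
9 MHz ≤ fs/2 = 21 MHz, passes unchanged.
62 MHz mod fs = 20 MHz.
20 MHz ≤ fs/2 = 21 MHz, appears at 20 MHz.
70.5 MHz mod fs = 28.5 MHz.
28.5 MHz > fs/2 = 21 MHz, folds to fs − 28.5 MHz = 13.5 MHz.
167.5 MHz mod fs = 41.5 MHz.
41.5 MHz > fs/2 = 21 MHz, folds to fs − 41.5 MHz = 0.5 MHz.
Distinct values: {0.5 MHz, 9 MHz, 13.5 MHz, 20 MHz} → 4.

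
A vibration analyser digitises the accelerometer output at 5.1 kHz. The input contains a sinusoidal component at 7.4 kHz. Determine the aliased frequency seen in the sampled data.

7.4 kHz mod fs = 2.3 kHz.
2.3 kHz ≤ fs/2 = 2.55 kHz, appears at 2.3 kHz.

2.3 kHz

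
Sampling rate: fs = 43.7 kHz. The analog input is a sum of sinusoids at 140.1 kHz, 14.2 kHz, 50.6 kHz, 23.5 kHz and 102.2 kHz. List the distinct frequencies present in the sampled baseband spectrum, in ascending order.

fs/2 = 21.85 kHz.
140.1 kHz mod fs = 9 kHz.
9 kHz ≤ fs/2 = 21.85 kHz, appears at 9 kHz.
14.2 kHz ≤ fs/2 = 21.85 kHz, passes unchanged.
50.6 kHz mod fs = 6.9 kHz.
6.9 kHz ≤ fs/2 = 21.85 kHz, appears at 6.9 kHz.
23.5 kHz > fs/2 = 21.85 kHz, folds to fs − 23.5 kHz = 20.2 kHz.
102.2 kHz mod fs = 14.8 kHz.
14.8 kHz ≤ fs/2 = 21.85 kHz, appears at 14.8 kHz.
Distinct values: {6.9 kHz, 9 kHz, 14.2 kHz, 14.8 kHz, 20.2 kHz}.

6.9 kHz, 9 kHz, 14.2 kHz, 14.8 kHz, 20.2 kHz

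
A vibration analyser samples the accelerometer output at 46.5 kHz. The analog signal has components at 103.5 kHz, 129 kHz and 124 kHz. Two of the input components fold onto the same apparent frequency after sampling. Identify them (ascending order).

fs/2 = 23.25 kHz.
103.5 kHz mod fs = 10.5 kHz.
10.5 kHz ≤ fs/2 = 23.25 kHz, appears at 10.5 kHz.
129 kHz mod fs = 36 kHz.
36 kHz > fs/2 = 23.25 kHz, folds to fs − 36 kHz = 10.5 kHz.
124 kHz mod fs = 31 kHz.
31 kHz > fs/2 = 23.25 kHz, folds to fs − 31 kHz = 15.5 kHz.
103.5 kHz and 129 kHz both map to 10.5 kHz.

103.5 kHz, 129 kHz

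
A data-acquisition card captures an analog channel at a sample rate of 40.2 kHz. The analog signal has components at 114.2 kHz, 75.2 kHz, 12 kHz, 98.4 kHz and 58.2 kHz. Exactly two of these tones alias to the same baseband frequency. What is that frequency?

18 kHz

fs/2 = 20.1 kHz.
114.2 kHz mod fs = 33.8 kHz.
33.8 kHz > fs/2 = 20.1 kHz, folds to fs − 33.8 kHz = 6.4 kHz.
75.2 kHz mod fs = 35 kHz.
35 kHz > fs/2 = 20.1 kHz, folds to fs − 35 kHz = 5.2 kHz.
12 kHz ≤ fs/2 = 20.1 kHz, passes unchanged.
98.4 kHz mod fs = 18 kHz.
18 kHz ≤ fs/2 = 20.1 kHz, appears at 18 kHz.
58.2 kHz mod fs = 18 kHz.
18 kHz ≤ fs/2 = 20.1 kHz, appears at 18 kHz.
58.2 kHz and 98.4 kHz both map to 18 kHz.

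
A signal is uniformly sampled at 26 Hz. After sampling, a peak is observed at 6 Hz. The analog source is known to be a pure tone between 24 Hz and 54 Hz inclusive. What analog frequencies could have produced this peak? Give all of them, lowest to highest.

32 Hz, 46 Hz

Frequencies that alias to 6 Hz are k·fs ± 6 Hz for integer k ≥ 0.
k=0: 6 Hz.
k=1: 20 Hz, 32 Hz.
k=2: 46 Hz, 58 Hz.
k=3: 72 Hz, 84 Hz.
Within [24 Hz, 54 Hz]: 32 Hz, 46 Hz.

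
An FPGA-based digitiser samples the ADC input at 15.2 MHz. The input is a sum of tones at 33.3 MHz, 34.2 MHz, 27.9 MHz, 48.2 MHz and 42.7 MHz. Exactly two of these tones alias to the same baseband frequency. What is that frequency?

2.9 MHz

fs/2 = 7.6 MHz.
33.3 MHz mod fs = 2.9 MHz.
2.9 MHz ≤ fs/2 = 7.6 MHz, appears at 2.9 MHz.
34.2 MHz mod fs = 3.8 MHz.
3.8 MHz ≤ fs/2 = 7.6 MHz, appears at 3.8 MHz.
27.9 MHz mod fs = 12.7 MHz.
12.7 MHz > fs/2 = 7.6 MHz, folds to fs − 12.7 MHz = 2.5 MHz.
48.2 MHz mod fs = 2.6 MHz.
2.6 MHz ≤ fs/2 = 7.6 MHz, appears at 2.6 MHz.
42.7 MHz mod fs = 12.3 MHz.
12.3 MHz > fs/2 = 7.6 MHz, folds to fs − 12.3 MHz = 2.9 MHz.
33.3 MHz and 42.7 MHz both map to 2.9 MHz.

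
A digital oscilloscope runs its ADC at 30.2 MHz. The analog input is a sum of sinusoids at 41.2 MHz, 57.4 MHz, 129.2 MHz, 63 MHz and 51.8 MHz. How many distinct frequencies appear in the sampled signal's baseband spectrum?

5

fs/2 = 15.1 MHz.
41.2 MHz mod fs = 11 MHz.
11 MHz ≤ fs/2 = 15.1 MHz, appears at 11 MHz.
57.4 MHz mod fs = 27.2 MHz.
27.2 MHz > fs/2 = 15.1 MHz, folds to fs − 27.2 MHz = 3 MHz.
129.2 MHz mod fs = 8.4 MHz.
8.4 MHz ≤ fs/2 = 15.1 MHz, appears at 8.4 MHz.
63 MHz mod fs = 2.6 MHz.
2.6 MHz ≤ fs/2 = 15.1 MHz, appears at 2.6 MHz.
51.8 MHz mod fs = 21.6 MHz.
21.6 MHz > fs/2 = 15.1 MHz, folds to fs − 21.6 MHz = 8.6 MHz.
Distinct values: {2.6 MHz, 3 MHz, 8.4 MHz, 8.6 MHz, 11 MHz} → 5.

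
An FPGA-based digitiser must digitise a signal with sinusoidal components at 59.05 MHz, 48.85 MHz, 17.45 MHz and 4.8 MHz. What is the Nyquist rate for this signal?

118.1 MHz

Highest-frequency component: 59.05 MHz.
Nyquist rate = 2 × 59.05 MHz = 118.1 MHz.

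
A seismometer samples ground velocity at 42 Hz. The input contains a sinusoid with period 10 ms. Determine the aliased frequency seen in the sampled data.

16 Hz

T = 10 ms → f = 1/T = 100 Hz.
100 Hz mod fs = 16 Hz.
16 Hz ≤ fs/2 = 21 Hz, appears at 16 Hz.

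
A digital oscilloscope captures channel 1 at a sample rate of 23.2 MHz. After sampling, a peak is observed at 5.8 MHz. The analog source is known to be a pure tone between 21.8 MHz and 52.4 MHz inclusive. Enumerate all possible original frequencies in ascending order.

Frequencies that alias to 5.8 MHz are k·fs ± 5.8 MHz for integer k ≥ 0.
k=0: 5.8 MHz.
k=1: 17.4 MHz, 29 MHz.
k=2: 40.6 MHz, 52.2 MHz.
k=3: 63.8 MHz, 75.4 MHz.
Within [21.8 MHz, 52.4 MHz]: 29 MHz, 40.6 MHz, 52.2 MHz.

29 MHz, 40.6 MHz, 52.2 MHz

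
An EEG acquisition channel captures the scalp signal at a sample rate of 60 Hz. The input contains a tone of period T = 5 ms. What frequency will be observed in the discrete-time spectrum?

T = 5 ms → f = 1/T = 200 Hz.
200 Hz mod fs = 20 Hz.
20 Hz ≤ fs/2 = 30 Hz, appears at 20 Hz.

20 Hz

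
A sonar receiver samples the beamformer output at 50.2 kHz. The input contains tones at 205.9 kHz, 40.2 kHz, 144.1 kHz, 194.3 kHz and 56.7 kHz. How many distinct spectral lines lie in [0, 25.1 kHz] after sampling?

fs/2 = 25.1 kHz.
205.9 kHz mod fs = 5.1 kHz.
5.1 kHz ≤ fs/2 = 25.1 kHz, appears at 5.1 kHz.
40.2 kHz > fs/2 = 25.1 kHz, folds to fs − 40.2 kHz = 10 kHz.
144.1 kHz mod fs = 43.7 kHz.
43.7 kHz > fs/2 = 25.1 kHz, folds to fs − 43.7 kHz = 6.5 kHz.
194.3 kHz mod fs = 43.7 kHz.
43.7 kHz > fs/2 = 25.1 kHz, folds to fs − 43.7 kHz = 6.5 kHz.
56.7 kHz mod fs = 6.5 kHz.
6.5 kHz ≤ fs/2 = 25.1 kHz, appears at 6.5 kHz.
Distinct values: {5.1 kHz, 6.5 kHz, 10 kHz} → 3.

3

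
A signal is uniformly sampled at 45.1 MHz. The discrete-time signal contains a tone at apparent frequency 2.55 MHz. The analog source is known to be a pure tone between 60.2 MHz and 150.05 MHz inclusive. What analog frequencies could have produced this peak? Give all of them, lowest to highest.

Frequencies that alias to 2.55 MHz are k·fs ± 2.55 MHz for integer k ≥ 0.
k=0: 2.55 MHz.
k=1: 42.55 MHz, 47.65 MHz.
k=2: 87.65 MHz, 92.75 MHz.
k=3: 132.75 MHz, 137.85 MHz.
k=4: 177.85 MHz, 182.95 MHz.
Within [60.2 MHz, 150.05 MHz]: 87.65 MHz, 92.75 MHz, 132.75 MHz, 137.85 MHz.

87.65 MHz, 92.75 MHz, 132.75 MHz, 137.85 MHz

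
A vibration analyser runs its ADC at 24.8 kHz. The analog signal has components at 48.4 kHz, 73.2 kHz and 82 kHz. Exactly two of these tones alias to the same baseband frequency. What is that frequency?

fs/2 = 12.4 kHz.
48.4 kHz mod fs = 23.6 kHz.
23.6 kHz > fs/2 = 12.4 kHz, folds to fs − 23.6 kHz = 1.2 kHz.
73.2 kHz mod fs = 23.6 kHz.
23.6 kHz > fs/2 = 12.4 kHz, folds to fs − 23.6 kHz = 1.2 kHz.
82 kHz mod fs = 7.6 kHz.
7.6 kHz ≤ fs/2 = 12.4 kHz, appears at 7.6 kHz.
48.4 kHz and 73.2 kHz both map to 1.2 kHz.

1.2 kHz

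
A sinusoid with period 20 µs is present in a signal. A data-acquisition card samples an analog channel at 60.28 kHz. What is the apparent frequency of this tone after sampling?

T = 20 µs → f = 1/T = 50 kHz.
50 kHz > fs/2 = 30.14 kHz, folds to fs − 50 kHz = 10.28 kHz.

10.28 kHz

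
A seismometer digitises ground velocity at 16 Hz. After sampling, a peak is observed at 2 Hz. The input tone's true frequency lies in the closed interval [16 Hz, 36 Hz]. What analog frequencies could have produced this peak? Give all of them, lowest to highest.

Frequencies that alias to 2 Hz are k·fs ± 2 Hz for integer k ≥ 0.
k=0: 2 Hz.
k=1: 14 Hz, 18 Hz.
k=2: 30 Hz, 34 Hz.
k=3: 46 Hz, 50 Hz.
Within [16 Hz, 36 Hz]: 18 Hz, 30 Hz, 34 Hz.

18 Hz, 30 Hz, 34 Hz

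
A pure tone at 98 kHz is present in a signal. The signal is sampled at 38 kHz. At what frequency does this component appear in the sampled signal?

16 kHz

98 kHz mod fs = 22 kHz.
22 kHz > fs/2 = 19 kHz, folds to fs − 22 kHz = 16 kHz.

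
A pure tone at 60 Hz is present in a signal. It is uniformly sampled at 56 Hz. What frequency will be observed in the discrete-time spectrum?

4 Hz

60 Hz mod fs = 4 Hz.
4 Hz ≤ fs/2 = 28 Hz, appears at 4 Hz.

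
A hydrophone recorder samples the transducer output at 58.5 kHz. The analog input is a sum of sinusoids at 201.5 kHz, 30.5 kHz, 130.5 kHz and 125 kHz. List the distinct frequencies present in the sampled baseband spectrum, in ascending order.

fs/2 = 29.25 kHz.
201.5 kHz mod fs = 26 kHz.
26 kHz ≤ fs/2 = 29.25 kHz, appears at 26 kHz.
30.5 kHz > fs/2 = 29.25 kHz, folds to fs − 30.5 kHz = 28 kHz.
130.5 kHz mod fs = 13.5 kHz.
13.5 kHz ≤ fs/2 = 29.25 kHz, appears at 13.5 kHz.
125 kHz mod fs = 8 kHz.
8 kHz ≤ fs/2 = 29.25 kHz, appears at 8 kHz.
Distinct values: {8 kHz, 13.5 kHz, 26 kHz, 28 kHz}.

8 kHz, 13.5 kHz, 26 kHz, 28 kHz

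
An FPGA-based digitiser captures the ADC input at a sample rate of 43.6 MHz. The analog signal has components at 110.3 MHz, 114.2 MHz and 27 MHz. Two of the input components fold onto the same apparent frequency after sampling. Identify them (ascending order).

27 MHz, 114.2 MHz

fs/2 = 21.8 MHz.
110.3 MHz mod fs = 23.1 MHz.
23.1 MHz > fs/2 = 21.8 MHz, folds to fs − 23.1 MHz = 20.5 MHz.
114.2 MHz mod fs = 27 MHz.
27 MHz > fs/2 = 21.8 MHz, folds to fs − 27 MHz = 16.6 MHz.
27 MHz > fs/2 = 21.8 MHz, folds to fs − 27 MHz = 16.6 MHz.
27 MHz and 114.2 MHz both map to 16.6 MHz.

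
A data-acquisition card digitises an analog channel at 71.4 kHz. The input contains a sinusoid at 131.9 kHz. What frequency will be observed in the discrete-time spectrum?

131.9 kHz mod fs = 60.5 kHz.
60.5 kHz > fs/2 = 35.7 kHz, folds to fs − 60.5 kHz = 10.9 kHz.

10.9 kHz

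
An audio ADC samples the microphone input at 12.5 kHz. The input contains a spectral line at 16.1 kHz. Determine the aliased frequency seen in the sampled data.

16.1 kHz mod fs = 3.6 kHz.
3.6 kHz ≤ fs/2 = 6.25 kHz, appears at 3.6 kHz.

3.6 kHz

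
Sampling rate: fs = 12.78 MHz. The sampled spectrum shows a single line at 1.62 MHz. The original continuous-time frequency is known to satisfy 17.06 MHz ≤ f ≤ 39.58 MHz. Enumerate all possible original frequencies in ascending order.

Frequencies that alias to 1.62 MHz are k·fs ± 1.62 MHz for integer k ≥ 0.
k=0: 1.62 MHz.
k=1: 11.16 MHz, 14.4 MHz.
k=2: 23.94 MHz, 27.18 MHz.
k=3: 36.72 MHz, 39.96 MHz.
k=4: 49.5 MHz, 52.74 MHz.
Within [17.06 MHz, 39.58 MHz]: 23.94 MHz, 27.18 MHz, 36.72 MHz.

23.94 MHz, 27.18 MHz, 36.72 MHz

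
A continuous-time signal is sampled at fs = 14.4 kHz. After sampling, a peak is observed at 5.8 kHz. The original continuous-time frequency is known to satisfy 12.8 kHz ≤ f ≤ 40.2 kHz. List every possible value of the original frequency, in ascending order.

Frequencies that alias to 5.8 kHz are k·fs ± 5.8 kHz for integer k ≥ 0.
k=0: 5.8 kHz.
k=1: 8.6 kHz, 20.2 kHz.
k=2: 23 kHz, 34.6 kHz.
k=3: 37.4 kHz, 49 kHz.
k=4: 51.8 kHz, 63.4 kHz.
Within [12.8 kHz, 40.2 kHz]: 20.2 kHz, 23 kHz, 34.6 kHz, 37.4 kHz.

20.2 kHz, 23 kHz, 34.6 kHz, 37.4 kHz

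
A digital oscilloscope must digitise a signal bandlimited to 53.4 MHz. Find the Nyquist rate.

Nyquist rate = 2 × 53.4 MHz = 106.8 MHz.

106.8 MHz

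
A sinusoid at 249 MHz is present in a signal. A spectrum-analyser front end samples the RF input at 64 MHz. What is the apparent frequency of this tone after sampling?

249 MHz mod fs = 57 MHz.
57 MHz > fs/2 = 32 MHz, folds to fs − 57 MHz = 7 MHz.

7 MHz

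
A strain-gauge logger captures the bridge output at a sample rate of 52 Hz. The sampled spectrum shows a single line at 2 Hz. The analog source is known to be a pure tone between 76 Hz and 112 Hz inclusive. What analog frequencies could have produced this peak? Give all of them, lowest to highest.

102 Hz, 106 Hz

Frequencies that alias to 2 Hz are k·fs ± 2 Hz for integer k ≥ 0.
k=0: 2 Hz.
k=1: 50 Hz, 54 Hz.
k=2: 102 Hz, 106 Hz.
k=3: 154 Hz, 158 Hz.
Within [76 Hz, 112 Hz]: 102 Hz, 106 Hz.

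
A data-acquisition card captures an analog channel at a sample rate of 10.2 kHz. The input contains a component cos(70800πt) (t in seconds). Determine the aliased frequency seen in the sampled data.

4.8 kHz

ω = 70800π rad/s → f = ω/(2π) = 35400 Hz = 35.4 kHz.
35.4 kHz mod fs = 4.8 kHz.
4.8 kHz ≤ fs/2 = 5.1 kHz, appears at 4.8 kHz.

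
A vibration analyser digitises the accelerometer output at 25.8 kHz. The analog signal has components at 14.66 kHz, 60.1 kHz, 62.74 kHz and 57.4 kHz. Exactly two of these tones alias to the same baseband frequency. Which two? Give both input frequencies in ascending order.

14.66 kHz, 62.74 kHz

fs/2 = 12.9 kHz.
14.66 kHz > fs/2 = 12.9 kHz, folds to fs − 14.66 kHz = 11.14 kHz.
60.1 kHz mod fs = 8.5 kHz.
8.5 kHz ≤ fs/2 = 12.9 kHz, appears at 8.5 kHz.
62.74 kHz mod fs = 11.14 kHz.
11.14 kHz ≤ fs/2 = 12.9 kHz, appears at 11.14 kHz.
57.4 kHz mod fs = 5.8 kHz.
5.8 kHz ≤ fs/2 = 12.9 kHz, appears at 5.8 kHz.
14.66 kHz and 62.74 kHz both map to 11.14 kHz.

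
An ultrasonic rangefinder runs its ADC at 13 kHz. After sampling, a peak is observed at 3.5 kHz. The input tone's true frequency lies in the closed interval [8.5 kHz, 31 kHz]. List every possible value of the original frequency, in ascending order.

9.5 kHz, 16.5 kHz, 22.5 kHz, 29.5 kHz

Frequencies that alias to 3.5 kHz are k·fs ± 3.5 kHz for integer k ≥ 0.
k=0: 3.5 kHz.
k=1: 9.5 kHz, 16.5 kHz.
k=2: 22.5 kHz, 29.5 kHz.
k=3: 35.5 kHz, 42.5 kHz.
Within [8.5 kHz, 31 kHz]: 9.5 kHz, 16.5 kHz, 22.5 kHz, 29.5 kHz.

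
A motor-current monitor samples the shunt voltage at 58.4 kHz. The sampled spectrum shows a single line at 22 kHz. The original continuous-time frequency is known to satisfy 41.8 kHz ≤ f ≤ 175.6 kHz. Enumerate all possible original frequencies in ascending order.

80.4 kHz, 94.8 kHz, 138.8 kHz, 153.2 kHz

Frequencies that alias to 22 kHz are k·fs ± 22 kHz for integer k ≥ 0.
k=0: 22 kHz.
k=1: 36.4 kHz, 80.4 kHz.
k=2: 94.8 kHz, 138.8 kHz.
k=3: 153.2 kHz, 197.2 kHz.
k=4: 211.6 kHz, 255.6 kHz.
Within [41.8 kHz, 175.6 kHz]: 80.4 kHz, 94.8 kHz, 138.8 kHz, 153.2 kHz.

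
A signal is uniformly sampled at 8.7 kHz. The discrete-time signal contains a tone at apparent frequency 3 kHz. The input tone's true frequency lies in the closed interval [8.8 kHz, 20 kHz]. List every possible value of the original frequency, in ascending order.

Frequencies that alias to 3 kHz are k·fs ± 3 kHz for integer k ≥ 0.
k=0: 3 kHz.
k=1: 5.7 kHz, 11.7 kHz.
k=2: 14.4 kHz, 20.4 kHz.
k=3: 23.1 kHz, 29.1 kHz.
Within [8.8 kHz, 20 kHz]: 11.7 kHz, 14.4 kHz.

11.7 kHz, 14.4 kHz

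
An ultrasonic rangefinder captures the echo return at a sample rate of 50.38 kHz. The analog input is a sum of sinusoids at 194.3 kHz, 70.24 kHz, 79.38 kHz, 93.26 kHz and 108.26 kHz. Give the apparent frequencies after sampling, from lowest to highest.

7.22 kHz, 7.5 kHz, 19.86 kHz, 21.38 kHz

fs/2 = 25.19 kHz.
194.3 kHz mod fs = 43.16 kHz.
43.16 kHz > fs/2 = 25.19 kHz, folds to fs − 43.16 kHz = 7.22 kHz.
70.24 kHz mod fs = 19.86 kHz.
19.86 kHz ≤ fs/2 = 25.19 kHz, appears at 19.86 kHz.
79.38 kHz mod fs = 29 kHz.
29 kHz > fs/2 = 25.19 kHz, folds to fs − 29 kHz = 21.38 kHz.
93.26 kHz mod fs = 42.88 kHz.
42.88 kHz > fs/2 = 25.19 kHz, folds to fs − 42.88 kHz = 7.5 kHz.
108.26 kHz mod fs = 7.5 kHz.
7.5 kHz ≤ fs/2 = 25.19 kHz, appears at 7.5 kHz.
Distinct values: {7.22 kHz, 7.5 kHz, 19.86 kHz, 21.38 kHz}.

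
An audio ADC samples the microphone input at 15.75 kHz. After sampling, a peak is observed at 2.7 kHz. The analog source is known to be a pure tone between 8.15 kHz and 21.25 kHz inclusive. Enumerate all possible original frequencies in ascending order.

Frequencies that alias to 2.7 kHz are k·fs ± 2.7 kHz for integer k ≥ 0.
k=0: 2.7 kHz.
k=1: 13.05 kHz, 18.45 kHz.
k=2: 28.8 kHz, 34.2 kHz.
Within [8.15 kHz, 21.25 kHz]: 13.05 kHz, 18.45 kHz.

13.05 kHz, 18.45 kHz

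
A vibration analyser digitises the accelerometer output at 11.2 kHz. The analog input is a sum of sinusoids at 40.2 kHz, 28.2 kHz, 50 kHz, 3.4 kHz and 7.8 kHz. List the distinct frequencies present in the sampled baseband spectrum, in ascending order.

3.4 kHz, 4.6 kHz, 5.2 kHz, 5.4 kHz

fs/2 = 5.6 kHz.
40.2 kHz mod fs = 6.6 kHz.
6.6 kHz > fs/2 = 5.6 kHz, folds to fs − 6.6 kHz = 4.6 kHz.
28.2 kHz mod fs = 5.8 kHz.
5.8 kHz > fs/2 = 5.6 kHz, folds to fs − 5.8 kHz = 5.4 kHz.
50 kHz mod fs = 5.2 kHz.
5.2 kHz ≤ fs/2 = 5.6 kHz, appears at 5.2 kHz.
3.4 kHz ≤ fs/2 = 5.6 kHz, passes unchanged.
7.8 kHz > fs/2 = 5.6 kHz, folds to fs − 7.8 kHz = 3.4 kHz.
Distinct values: {3.4 kHz, 4.6 kHz, 5.2 kHz, 5.4 kHz}.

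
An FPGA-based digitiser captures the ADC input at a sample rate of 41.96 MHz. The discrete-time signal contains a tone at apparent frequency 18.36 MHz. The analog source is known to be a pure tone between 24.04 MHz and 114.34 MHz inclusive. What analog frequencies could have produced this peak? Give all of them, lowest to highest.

Frequencies that alias to 18.36 MHz are k·fs ± 18.36 MHz for integer k ≥ 0.
k=0: 18.36 MHz.
k=1: 23.6 MHz, 60.32 MHz.
k=2: 65.56 MHz, 102.28 MHz.
k=3: 107.52 MHz, 144.24 MHz.
k=4: 149.48 MHz, 186.2 MHz.
Within [24.04 MHz, 114.34 MHz]: 60.32 MHz, 65.56 MHz, 102.28 MHz, 107.52 MHz.

60.32 MHz, 65.56 MHz, 102.28 MHz, 107.52 MHz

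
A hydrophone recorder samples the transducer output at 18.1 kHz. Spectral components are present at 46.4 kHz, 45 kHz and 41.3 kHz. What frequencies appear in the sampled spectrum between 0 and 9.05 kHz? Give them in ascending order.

fs/2 = 9.05 kHz.
46.4 kHz mod fs = 10.2 kHz.
10.2 kHz > fs/2 = 9.05 kHz, folds to fs − 10.2 kHz = 7.9 kHz.
45 kHz mod fs = 8.8 kHz.
8.8 kHz ≤ fs/2 = 9.05 kHz, appears at 8.8 kHz.
41.3 kHz mod fs = 5.1 kHz.
5.1 kHz ≤ fs/2 = 9.05 kHz, appears at 5.1 kHz.
Distinct values: {5.1 kHz, 7.9 kHz, 8.8 kHz}.

5.1 kHz, 7.9 kHz, 8.8 kHz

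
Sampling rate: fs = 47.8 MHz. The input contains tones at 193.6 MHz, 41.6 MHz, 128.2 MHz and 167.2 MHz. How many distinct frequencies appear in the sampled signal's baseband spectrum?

fs/2 = 23.9 MHz.
193.6 MHz mod fs = 2.4 MHz.
2.4 MHz ≤ fs/2 = 23.9 MHz, appears at 2.4 MHz.
41.6 MHz > fs/2 = 23.9 MHz, folds to fs − 41.6 MHz = 6.2 MHz.
128.2 MHz mod fs = 32.6 MHz.
32.6 MHz > fs/2 = 23.9 MHz, folds to fs − 32.6 MHz = 15.2 MHz.
167.2 MHz mod fs = 23.8 MHz.
23.8 MHz ≤ fs/2 = 23.9 MHz, appears at 23.8 MHz.
Distinct values: {2.4 MHz, 6.2 MHz, 15.2 MHz, 23.8 MHz} → 4.

4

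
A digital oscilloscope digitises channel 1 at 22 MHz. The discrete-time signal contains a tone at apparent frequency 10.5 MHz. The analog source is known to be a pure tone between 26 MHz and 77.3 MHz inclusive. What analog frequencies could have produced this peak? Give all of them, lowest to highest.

Frequencies that alias to 10.5 MHz are k·fs ± 10.5 MHz for integer k ≥ 0.
k=0: 10.5 MHz.
k=1: 11.5 MHz, 32.5 MHz.
k=2: 33.5 MHz, 54.5 MHz.
k=3: 55.5 MHz, 76.5 MHz.
k=4: 77.5 MHz, 98.5 MHz.
Within [26 MHz, 77.3 MHz]: 32.5 MHz, 33.5 MHz, 54.5 MHz, 55.5 MHz, 76.5 MHz.

32.5 MHz, 33.5 MHz, 54.5 MHz, 55.5 MHz, 76.5 MHz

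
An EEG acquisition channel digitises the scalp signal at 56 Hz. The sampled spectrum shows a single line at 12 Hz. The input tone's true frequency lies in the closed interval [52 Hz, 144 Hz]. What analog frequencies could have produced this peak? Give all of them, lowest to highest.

Frequencies that alias to 12 Hz are k·fs ± 12 Hz for integer k ≥ 0.
k=0: 12 Hz.
k=1: 44 Hz, 68 Hz.
k=2: 100 Hz, 124 Hz.
k=3: 156 Hz, 180 Hz.
Within [52 Hz, 144 Hz]: 68 Hz, 100 Hz, 124 Hz.

68 Hz, 100 Hz, 124 Hz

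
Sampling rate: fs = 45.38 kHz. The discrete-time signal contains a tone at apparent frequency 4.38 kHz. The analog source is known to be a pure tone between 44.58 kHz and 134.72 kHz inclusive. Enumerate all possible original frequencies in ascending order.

49.76 kHz, 86.38 kHz, 95.14 kHz, 131.76 kHz

Frequencies that alias to 4.38 kHz are k·fs ± 4.38 kHz for integer k ≥ 0.
k=0: 4.38 kHz.
k=1: 41 kHz, 49.76 kHz.
k=2: 86.38 kHz, 95.14 kHz.
k=3: 131.76 kHz, 140.52 kHz.
k=4: 177.14 kHz, 185.9 kHz.
Within [44.58 kHz, 134.72 kHz]: 49.76 kHz, 86.38 kHz, 95.14 kHz, 131.76 kHz.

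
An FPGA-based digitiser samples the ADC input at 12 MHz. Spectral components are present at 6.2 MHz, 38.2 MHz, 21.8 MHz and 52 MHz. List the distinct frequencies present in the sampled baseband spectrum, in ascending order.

2.2 MHz, 4 MHz, 5.8 MHz

fs/2 = 6 MHz.
6.2 MHz > fs/2 = 6 MHz, folds to fs − 6.2 MHz = 5.8 MHz.
38.2 MHz mod fs = 2.2 MHz.
2.2 MHz ≤ fs/2 = 6 MHz, appears at 2.2 MHz.
21.8 MHz mod fs = 9.8 MHz.
9.8 MHz > fs/2 = 6 MHz, folds to fs − 9.8 MHz = 2.2 MHz.
52 MHz mod fs = 4 MHz.
4 MHz ≤ fs/2 = 6 MHz, appears at 4 MHz.
Distinct values: {2.2 MHz, 4 MHz, 5.8 MHz}.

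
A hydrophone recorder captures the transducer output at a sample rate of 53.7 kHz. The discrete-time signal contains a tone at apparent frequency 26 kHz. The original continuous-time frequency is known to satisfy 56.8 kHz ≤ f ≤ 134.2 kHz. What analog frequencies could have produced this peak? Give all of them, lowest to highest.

79.7 kHz, 81.4 kHz, 133.4 kHz

Frequencies that alias to 26 kHz are k·fs ± 26 kHz for integer k ≥ 0.
k=0: 26 kHz.
k=1: 27.7 kHz, 79.7 kHz.
k=2: 81.4 kHz, 133.4 kHz.
k=3: 135.1 kHz, 187.1 kHz.
Within [56.8 kHz, 134.2 kHz]: 79.7 kHz, 81.4 kHz, 133.4 kHz.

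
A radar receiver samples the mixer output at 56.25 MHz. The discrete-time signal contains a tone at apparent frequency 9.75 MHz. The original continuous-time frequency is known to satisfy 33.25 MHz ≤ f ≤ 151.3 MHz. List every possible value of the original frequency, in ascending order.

46.5 MHz, 66 MHz, 102.75 MHz, 122.25 MHz

Frequencies that alias to 9.75 MHz are k·fs ± 9.75 MHz for integer k ≥ 0.
k=0: 9.75 MHz.
k=1: 46.5 MHz, 66 MHz.
k=2: 102.75 MHz, 122.25 MHz.
k=3: 159 MHz, 178.5 MHz.
Within [33.25 MHz, 151.3 MHz]: 46.5 MHz, 66 MHz, 102.75 MHz, 122.25 MHz.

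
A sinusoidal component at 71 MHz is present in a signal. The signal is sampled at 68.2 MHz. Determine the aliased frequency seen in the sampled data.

2.8 MHz

71 MHz mod fs = 2.8 MHz.
2.8 MHz ≤ fs/2 = 34.1 MHz, appears at 2.8 MHz.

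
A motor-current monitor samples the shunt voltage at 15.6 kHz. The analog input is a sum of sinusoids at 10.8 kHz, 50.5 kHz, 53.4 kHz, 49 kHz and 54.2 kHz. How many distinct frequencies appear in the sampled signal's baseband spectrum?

fs/2 = 7.8 kHz.
10.8 kHz > fs/2 = 7.8 kHz, folds to fs − 10.8 kHz = 4.8 kHz.
50.5 kHz mod fs = 3.7 kHz.
3.7 kHz ≤ fs/2 = 7.8 kHz, appears at 3.7 kHz.
53.4 kHz mod fs = 6.6 kHz.
6.6 kHz ≤ fs/2 = 7.8 kHz, appears at 6.6 kHz.
49 kHz mod fs = 2.2 kHz.
2.2 kHz ≤ fs/2 = 7.8 kHz, appears at 2.2 kHz.
54.2 kHz mod fs = 7.4 kHz.
7.4 kHz ≤ fs/2 = 7.8 kHz, appears at 7.4 kHz.
Distinct values: {2.2 kHz, 3.7 kHz, 4.8 kHz, 6.6 kHz, 7.4 kHz} → 5.

5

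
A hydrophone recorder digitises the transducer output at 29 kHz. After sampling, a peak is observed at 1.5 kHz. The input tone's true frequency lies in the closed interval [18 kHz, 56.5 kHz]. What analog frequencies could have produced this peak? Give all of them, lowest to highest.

Frequencies that alias to 1.5 kHz are k·fs ± 1.5 kHz for integer k ≥ 0.
k=0: 1.5 kHz.
k=1: 27.5 kHz, 30.5 kHz.
k=2: 56.5 kHz, 59.5 kHz.
k=3: 85.5 kHz, 88.5 kHz.
Within [18 kHz, 56.5 kHz]: 27.5 kHz, 30.5 kHz, 56.5 kHz.

27.5 kHz, 30.5 kHz, 56.5 kHz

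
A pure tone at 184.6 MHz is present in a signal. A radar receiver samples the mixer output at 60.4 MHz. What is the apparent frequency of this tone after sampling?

184.6 MHz mod fs = 3.4 MHz.
3.4 MHz ≤ fs/2 = 30.2 MHz, appears at 3.4 MHz.

3.4 MHz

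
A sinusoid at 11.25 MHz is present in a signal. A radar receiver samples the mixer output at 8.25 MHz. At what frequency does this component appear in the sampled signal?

3 MHz

11.25 MHz mod fs = 3 MHz.
3 MHz ≤ fs/2 = 4.125 MHz, appears at 3 MHz.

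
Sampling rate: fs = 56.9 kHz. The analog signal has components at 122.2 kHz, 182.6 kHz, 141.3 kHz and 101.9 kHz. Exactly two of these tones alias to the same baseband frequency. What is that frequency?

fs/2 = 28.45 kHz.
122.2 kHz mod fs = 8.4 kHz.
8.4 kHz ≤ fs/2 = 28.45 kHz, appears at 8.4 kHz.
182.6 kHz mod fs = 11.9 kHz.
11.9 kHz ≤ fs/2 = 28.45 kHz, appears at 11.9 kHz.
141.3 kHz mod fs = 27.5 kHz.
27.5 kHz ≤ fs/2 = 28.45 kHz, appears at 27.5 kHz.
101.9 kHz mod fs = 45 kHz.
45 kHz > fs/2 = 28.45 kHz, folds to fs − 45 kHz = 11.9 kHz.
101.9 kHz and 182.6 kHz both map to 11.9 kHz.

11.9 kHz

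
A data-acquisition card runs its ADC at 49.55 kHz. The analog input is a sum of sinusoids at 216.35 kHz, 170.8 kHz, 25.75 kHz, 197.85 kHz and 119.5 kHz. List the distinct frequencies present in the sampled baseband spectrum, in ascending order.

0.35 kHz, 18.15 kHz, 20.4 kHz, 22.15 kHz, 23.8 kHz

fs/2 = 24.775 kHz.
216.35 kHz mod fs = 18.15 kHz.
18.15 kHz ≤ fs/2 = 24.775 kHz, appears at 18.15 kHz.
170.8 kHz mod fs = 22.15 kHz.
22.15 kHz ≤ fs/2 = 24.775 kHz, appears at 22.15 kHz.
25.75 kHz > fs/2 = 24.775 kHz, folds to fs − 25.75 kHz = 23.8 kHz.
197.85 kHz mod fs = 49.2 kHz.
49.2 kHz > fs/2 = 24.775 kHz, folds to fs − 49.2 kHz = 0.35 kHz.
119.5 kHz mod fs = 20.4 kHz.
20.4 kHz ≤ fs/2 = 24.775 kHz, appears at 20.4 kHz.
Distinct values: {0.35 kHz, 18.15 kHz, 20.4 kHz, 22.15 kHz, 23.8 kHz}.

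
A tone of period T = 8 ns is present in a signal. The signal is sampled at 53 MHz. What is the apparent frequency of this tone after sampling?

19 MHz

T = 8 ns → f = 1/T = 125 MHz.
125 MHz mod fs = 19 MHz.
19 MHz ≤ fs/2 = 26.5 MHz, appears at 19 MHz.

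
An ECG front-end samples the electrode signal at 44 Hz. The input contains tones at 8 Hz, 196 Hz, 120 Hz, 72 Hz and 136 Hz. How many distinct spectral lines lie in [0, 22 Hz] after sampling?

fs/2 = 22 Hz.
8 Hz ≤ fs/2 = 22 Hz, passes unchanged.
196 Hz mod fs = 20 Hz.
20 Hz ≤ fs/2 = 22 Hz, appears at 20 Hz.
120 Hz mod fs = 32 Hz.
32 Hz > fs/2 = 22 Hz, folds to fs − 32 Hz = 12 Hz.
72 Hz mod fs = 28 Hz.
28 Hz > fs/2 = 22 Hz, folds to fs − 28 Hz = 16 Hz.
136 Hz mod fs = 4 Hz.
4 Hz ≤ fs/2 = 22 Hz, appears at 4 Hz.
Distinct values: {4 Hz, 8 Hz, 12 Hz, 16 Hz, 20 Hz} → 5.

5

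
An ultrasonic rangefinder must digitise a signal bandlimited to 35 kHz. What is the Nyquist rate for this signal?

70 kHz

Nyquist rate = 2 × 35 kHz = 70 kHz.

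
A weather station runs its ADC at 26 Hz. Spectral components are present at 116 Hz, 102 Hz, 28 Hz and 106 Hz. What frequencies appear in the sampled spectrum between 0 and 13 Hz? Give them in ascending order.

2 Hz, 12 Hz

fs/2 = 13 Hz.
116 Hz mod fs = 12 Hz.
12 Hz ≤ fs/2 = 13 Hz, appears at 12 Hz.
102 Hz mod fs = 24 Hz.
24 Hz > fs/2 = 13 Hz, folds to fs − 24 Hz = 2 Hz.
28 Hz mod fs = 2 Hz.
2 Hz ≤ fs/2 = 13 Hz, appears at 2 Hz.
106 Hz mod fs = 2 Hz.
2 Hz ≤ fs/2 = 13 Hz, appears at 2 Hz.
Distinct values: {2 Hz, 12 Hz}.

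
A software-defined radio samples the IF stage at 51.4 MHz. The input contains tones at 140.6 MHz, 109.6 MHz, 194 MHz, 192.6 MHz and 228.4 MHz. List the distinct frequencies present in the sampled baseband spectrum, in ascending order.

fs/2 = 25.7 MHz.
140.6 MHz mod fs = 37.8 MHz.
37.8 MHz > fs/2 = 25.7 MHz, folds to fs − 37.8 MHz = 13.6 MHz.
109.6 MHz mod fs = 6.8 MHz.
6.8 MHz ≤ fs/2 = 25.7 MHz, appears at 6.8 MHz.
194 MHz mod fs = 39.8 MHz.
39.8 MHz > fs/2 = 25.7 MHz, folds to fs − 39.8 MHz = 11.6 MHz.
192.6 MHz mod fs = 38.4 MHz.
38.4 MHz > fs/2 = 25.7 MHz, folds to fs − 38.4 MHz = 13 MHz.
228.4 MHz mod fs = 22.8 MHz.
22.8 MHz ≤ fs/2 = 25.7 MHz, appears at 22.8 MHz.
Distinct values: {6.8 MHz, 11.6 MHz, 13 MHz, 13.6 MHz, 22.8 MHz}.

6.8 MHz, 11.6 MHz, 13 MHz, 13.6 MHz, 22.8 MHz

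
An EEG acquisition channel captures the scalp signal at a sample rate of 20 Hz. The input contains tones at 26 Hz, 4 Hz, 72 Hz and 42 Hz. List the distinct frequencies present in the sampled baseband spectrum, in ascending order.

2 Hz, 4 Hz, 6 Hz, 8 Hz

fs/2 = 10 Hz.
26 Hz mod fs = 6 Hz.
6 Hz ≤ fs/2 = 10 Hz, appears at 6 Hz.
4 Hz ≤ fs/2 = 10 Hz, passes unchanged.
72 Hz mod fs = 12 Hz.
12 Hz > fs/2 = 10 Hz, folds to fs − 12 Hz = 8 Hz.
42 Hz mod fs = 2 Hz.
2 Hz ≤ fs/2 = 10 Hz, appears at 2 Hz.
Distinct values: {2 Hz, 4 Hz, 6 Hz, 8 Hz}.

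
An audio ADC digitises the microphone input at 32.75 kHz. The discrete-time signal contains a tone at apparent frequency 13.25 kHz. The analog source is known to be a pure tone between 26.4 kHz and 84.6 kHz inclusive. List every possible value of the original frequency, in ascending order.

46 kHz, 52.25 kHz, 78.75 kHz

Frequencies that alias to 13.25 kHz are k·fs ± 13.25 kHz for integer k ≥ 0.
k=0: 13.25 kHz.
k=1: 19.5 kHz, 46 kHz.
k=2: 52.25 kHz, 78.75 kHz.
k=3: 85 kHz, 111.5 kHz.
Within [26.4 kHz, 84.6 kHz]: 46 kHz, 52.25 kHz, 78.75 kHz.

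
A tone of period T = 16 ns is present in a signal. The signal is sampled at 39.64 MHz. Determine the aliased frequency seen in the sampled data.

16.78 MHz

T = 16 ns → f = 1/T = 62.5 MHz.
62.5 MHz mod fs = 22.86 MHz.
22.86 MHz > fs/2 = 19.82 MHz, folds to fs − 22.86 MHz = 16.78 MHz.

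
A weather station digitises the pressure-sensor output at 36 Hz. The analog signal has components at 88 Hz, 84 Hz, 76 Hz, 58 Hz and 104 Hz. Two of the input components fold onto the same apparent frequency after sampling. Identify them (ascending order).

fs/2 = 18 Hz.
88 Hz mod fs = 16 Hz.
16 Hz ≤ fs/2 = 18 Hz, appears at 16 Hz.
84 Hz mod fs = 12 Hz.
12 Hz ≤ fs/2 = 18 Hz, appears at 12 Hz.
76 Hz mod fs = 4 Hz.
4 Hz ≤ fs/2 = 18 Hz, appears at 4 Hz.
58 Hz mod fs = 22 Hz.
22 Hz > fs/2 = 18 Hz, folds to fs − 22 Hz = 14 Hz.
104 Hz mod fs = 32 Hz.
32 Hz > fs/2 = 18 Hz, folds to fs − 32 Hz = 4 Hz.
76 Hz and 104 Hz both map to 4 Hz.

76 Hz, 104 Hz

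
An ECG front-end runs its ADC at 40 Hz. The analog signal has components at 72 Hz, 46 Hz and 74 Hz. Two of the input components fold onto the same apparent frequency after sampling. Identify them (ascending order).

fs/2 = 20 Hz.
72 Hz mod fs = 32 Hz.
32 Hz > fs/2 = 20 Hz, folds to fs − 32 Hz = 8 Hz.
46 Hz mod fs = 6 Hz.
6 Hz ≤ fs/2 = 20 Hz, appears at 6 Hz.
74 Hz mod fs = 34 Hz.
34 Hz > fs/2 = 20 Hz, folds to fs − 34 Hz = 6 Hz.
46 Hz and 74 Hz both map to 6 Hz.

46 Hz, 74 Hz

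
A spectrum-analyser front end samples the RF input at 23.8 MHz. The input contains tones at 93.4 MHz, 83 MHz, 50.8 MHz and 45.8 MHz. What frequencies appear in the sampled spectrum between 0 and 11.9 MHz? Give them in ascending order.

fs/2 = 11.9 MHz.
93.4 MHz mod fs = 22 MHz.
22 MHz > fs/2 = 11.9 MHz, folds to fs − 22 MHz = 1.8 MHz.
83 MHz mod fs = 11.6 MHz.
11.6 MHz ≤ fs/2 = 11.9 MHz, appears at 11.6 MHz.
50.8 MHz mod fs = 3.2 MHz.
3.2 MHz ≤ fs/2 = 11.9 MHz, appears at 3.2 MHz.
45.8 MHz mod fs = 22 MHz.
22 MHz > fs/2 = 11.9 MHz, folds to fs − 22 MHz = 1.8 MHz.
Distinct values: {1.8 MHz, 3.2 MHz, 11.6 MHz}.

1.8 MHz, 3.2 MHz, 11.6 MHz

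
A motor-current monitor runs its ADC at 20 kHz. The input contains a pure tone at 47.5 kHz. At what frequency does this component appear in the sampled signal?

7.5 kHz

47.5 kHz mod fs = 7.5 kHz.
7.5 kHz ≤ fs/2 = 10 kHz, appears at 7.5 kHz.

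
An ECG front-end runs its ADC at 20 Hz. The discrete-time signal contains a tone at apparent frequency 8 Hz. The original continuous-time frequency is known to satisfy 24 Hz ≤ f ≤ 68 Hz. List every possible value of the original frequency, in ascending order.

Frequencies that alias to 8 Hz are k·fs ± 8 Hz for integer k ≥ 0.
k=0: 8 Hz.
k=1: 12 Hz, 28 Hz.
k=2: 32 Hz, 48 Hz.
k=3: 52 Hz, 68 Hz.
k=4: 72 Hz, 88 Hz.
Within [24 Hz, 68 Hz]: 28 Hz, 32 Hz, 48 Hz, 52 Hz, 68 Hz.

28 Hz, 32 Hz, 48 Hz, 52 Hz, 68 Hz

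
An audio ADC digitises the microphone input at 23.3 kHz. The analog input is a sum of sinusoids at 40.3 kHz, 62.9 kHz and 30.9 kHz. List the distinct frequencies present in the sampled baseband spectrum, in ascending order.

6.3 kHz, 7 kHz, 7.6 kHz

fs/2 = 11.65 kHz.
40.3 kHz mod fs = 17 kHz.
17 kHz > fs/2 = 11.65 kHz, folds to fs − 17 kHz = 6.3 kHz.
62.9 kHz mod fs = 16.3 kHz.
16.3 kHz > fs/2 = 11.65 kHz, folds to fs − 16.3 kHz = 7 kHz.
30.9 kHz mod fs = 7.6 kHz.
7.6 kHz ≤ fs/2 = 11.65 kHz, appears at 7.6 kHz.
Distinct values: {6.3 kHz, 7 kHz, 7.6 kHz}.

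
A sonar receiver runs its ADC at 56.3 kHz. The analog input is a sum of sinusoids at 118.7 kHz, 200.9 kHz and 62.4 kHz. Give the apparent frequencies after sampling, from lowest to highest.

6.1 kHz, 24.3 kHz

fs/2 = 28.15 kHz.
118.7 kHz mod fs = 6.1 kHz.
6.1 kHz ≤ fs/2 = 28.15 kHz, appears at 6.1 kHz.
200.9 kHz mod fs = 32 kHz.
32 kHz > fs/2 = 28.15 kHz, folds to fs − 32 kHz = 24.3 kHz.
62.4 kHz mod fs = 6.1 kHz.
6.1 kHz ≤ fs/2 = 28.15 kHz, appears at 6.1 kHz.
Distinct values: {6.1 kHz, 24.3 kHz}.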